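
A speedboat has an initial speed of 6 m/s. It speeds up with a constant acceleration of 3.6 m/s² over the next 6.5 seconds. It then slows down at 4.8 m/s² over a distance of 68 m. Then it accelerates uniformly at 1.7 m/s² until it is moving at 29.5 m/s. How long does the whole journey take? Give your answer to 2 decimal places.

Phase 1 (accelerating): v₀ = 6.00 m/s, a = 3.6 m/s².
v = v₀ + at = 6.00 + (3.6)(6.5) = 29.4 m/s
Δx = v₀t + ½at² = 6.00·6.5 + 0.5·3.6·6.5² = 115 m

Phase 2 (decelerating): v₀ = 29.4 m/s, a = -4.8 m/s².
v² = v₀² + 2aΔx = 29.4² + 2·-4.8·68 = 212 → v = 14.5 m/s
t = (v − v₀)/a = (14.5 − 29.4)/-4.8 = 3.09 s

Phase 3 (accelerating): v₀ = 14.5 m/s, a = 1.7 m/s².
v = v₀ + at → t = (29.5 − 14.5) / 1.7 = 8.80 s
v² = v₀² + 2aΔx → Δx = (29.5² − 14.5²)/(2·1.7) = 194 m
Total time = 6.50 + 3.09 + 8.80 = 18.4 s

18.39 s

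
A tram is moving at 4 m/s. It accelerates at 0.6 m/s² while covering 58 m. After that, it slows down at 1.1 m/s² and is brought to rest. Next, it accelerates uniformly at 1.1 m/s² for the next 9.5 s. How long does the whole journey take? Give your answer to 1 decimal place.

Phase 1 (accelerating): v₀ = 4.00 m/s, a = 0.6 m/s².
v² = v₀² + 2aΔx = 4.00² + 2·0.6·58 = 85.6 → v = 9.25 m/s
t = (v − v₀)/a = (9.25 − 4.00)/0.6 = 8.75 s

Phase 2 (decelerating): v₀ = 9.25 m/s, a = -1.1 m/s².
v = v₀ + at → t = (0 − 9.25) / -1.1 = 8.41 s
v² = v₀² + 2aΔx → Δx = (0² − 9.25²)/(2·-1.1) = 38.9 m

Phase 3 (accelerating): v₀ = 0 m/s, a = 1.1 m/s².
v = v₀ + at = 0 + (1.1)(9.5) = 10.5 m/s
Δx = v₀t + ½at² = 0·9.5 + 0.5·1.1·9.5² = 49.6 m
Total time = 8.75 + 8.41 + 9.50 = 26.7 s

26.7 s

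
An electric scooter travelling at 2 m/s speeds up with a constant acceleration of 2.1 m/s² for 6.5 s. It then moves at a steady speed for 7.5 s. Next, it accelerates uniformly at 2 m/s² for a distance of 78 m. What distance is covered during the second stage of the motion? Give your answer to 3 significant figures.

Phase 1 (accelerating): v₀ = 2.00 m/s, a = 2.1 m/s².
v = v₀ + at = 2.00 + (2.1)(6.5) = 15.7 m/s
Δx = v₀t + ½at² = 2.00·6.5 + 0.5·2.1·6.5² = 57.4 m

Phase 2 (constant speed): v₀ = 15.7 m/s, a = 0 m/s².
v = v₀ + at = 15.7 + (0)(7.5) = 15.7 m/s
Δx = v₀t + ½at² = 15.7·7.5 + 0.5·0·7.5² = 117 m
Distance in phase 2 = 117 m

117 m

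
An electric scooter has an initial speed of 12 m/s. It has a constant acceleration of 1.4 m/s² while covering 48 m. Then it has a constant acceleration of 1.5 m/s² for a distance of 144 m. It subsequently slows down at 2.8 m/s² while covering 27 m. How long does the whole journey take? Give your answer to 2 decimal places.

11.07 s

Phase 1 (accelerating): v₀ = 12.0 m/s, a = 1.4 m/s².
v² = v₀² + 2aΔx = 12.0² + 2·1.4·48 = 278 → v = 16.7 m/s
t = (v − v₀)/a = (16.7 − 12.0)/1.4 = 3.35 s

Phase 2 (accelerating): v₀ = 16.7 m/s, a = 1.5 m/s².
v² = v₀² + 2aΔx = 16.7² + 2·1.5·144 = 710 → v = 26.7 m/s
t = (v − v₀)/a = (26.7 − 16.7)/1.5 = 6.65 s

Phase 3 (decelerating): v₀ = 26.7 m/s, a = -2.8 m/s².
v² = v₀² + 2aΔx = 26.7² + 2·-2.8·27 = 559 → v = 23.6 m/s
t = (v − v₀)/a = (23.6 − 26.7)/-2.8 = 1.07 s
Total time = 3.35 + 6.65 + 1.07 = 11.1 s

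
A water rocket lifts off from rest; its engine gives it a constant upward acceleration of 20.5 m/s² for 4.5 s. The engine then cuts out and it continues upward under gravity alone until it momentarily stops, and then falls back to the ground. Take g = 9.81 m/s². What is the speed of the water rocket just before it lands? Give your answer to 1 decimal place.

112.2 m/s

Phase 1 (powered ascent): v₀ = 0 m/s, a = 20.5 m/s².
v = v₀ + at = 0 + (20.5)(4.5) = 92.2 m/s
Δx = v₀t + ½at² = 0·4.5 + 0.5·20.5·4.5² = 208 m

Phase 2 (coasting upward): v₀ = 92.2 m/s, a = -9.81 m/s².
v = v₀ + at → t = (0 − 92.2) / -9.81 = 9.40 s
v² = v₀² + 2aΔx → Δx = (0² − 92.2²)/(2·-9.81) = 434 m

Phase 3 (free fall): v₀ = 0 m/s, a = -9.81 m/s².
Falls 641 m from rest: t = √(2·641/9.81) = 11.4 s; v = g·t = 112 m/s.
Impact speed = 112 m/s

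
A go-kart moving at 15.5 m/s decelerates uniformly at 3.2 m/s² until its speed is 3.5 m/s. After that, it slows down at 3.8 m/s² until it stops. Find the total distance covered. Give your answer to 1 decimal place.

Phase 1 (decelerating): v₀ = 15.5 m/s, a = -3.2 m/s².
v = v₀ + at → t = (3.5 − 15.5) / -3.2 = 3.75 s
v² = v₀² + 2aΔx → Δx = (3.5² − 15.5²)/(2·-3.2) = 35.6 m

Phase 2 (decelerating): v₀ = 3.50 m/s, a = -3.8 m/s².
v = v₀ + at → t = (0 − 3.50) / -3.8 = 0.921 s
v² = v₀² + 2aΔx → Δx = (0² − 3.50²)/(2·-3.8) = 1.61 m
Total distance = 35.6 + 1.61 = 37.2 m

37.2 m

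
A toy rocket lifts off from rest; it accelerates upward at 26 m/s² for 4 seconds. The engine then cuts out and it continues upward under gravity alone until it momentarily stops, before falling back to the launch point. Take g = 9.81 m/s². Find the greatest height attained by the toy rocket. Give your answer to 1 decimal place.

Phase 1 (powered ascent): v₀ = 0 m/s, a = 26 m/s².
v = v₀ + at = 0 + (26)(4) = 104 m/s
Δx = v₀t + ½at² = 0·4 + 0.5·26·4² = 208 m

Phase 2 (coasting upward): v₀ = 104 m/s, a = -9.81 m/s².
v = v₀ + at → t = (0 − 104) / -9.81 = 10.6 s
v² = v₀² + 2aΔx → Δx = (0² − 104²)/(2·-9.81) = 551 m
Maximum height = 208 + 551 = 759 m

759.3 m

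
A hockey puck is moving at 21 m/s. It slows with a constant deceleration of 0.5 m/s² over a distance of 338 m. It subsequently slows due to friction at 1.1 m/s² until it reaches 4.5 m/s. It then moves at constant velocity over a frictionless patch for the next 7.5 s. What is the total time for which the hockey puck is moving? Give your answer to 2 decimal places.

Phase 1 (decelerating): v₀ = 21.0 m/s, a = -0.5 m/s².
v² = v₀² + 2aΔx = 21.0² + 2·-0.5·338 = 103 → v = 10.1 m/s
t = (v − v₀)/a = (10.1 − 21.0)/-0.5 = 21.7 s

Phase 2 (decelerating): v₀ = 10.1 m/s, a = -1.1 m/s².
v = v₀ + at → t = (4.5 − 10.1) / -1.1 = 5.14 s
v² = v₀² + 2aΔx → Δx = (4.5² − 10.1²)/(2·-1.1) = 37.6 m

Phase 3 (constant speed): v₀ = 4.50 m/s, a = 0 m/s².
v = v₀ + at = 4.50 + (0)(7.5) = 4.50 m/s
Δx = v₀t + ½at² = 4.50·7.5 + 0.5·0·7.5² = 33.8 m
Total time = 21.7 + 5.14 + 7.50 = 34.3 s

34.34 s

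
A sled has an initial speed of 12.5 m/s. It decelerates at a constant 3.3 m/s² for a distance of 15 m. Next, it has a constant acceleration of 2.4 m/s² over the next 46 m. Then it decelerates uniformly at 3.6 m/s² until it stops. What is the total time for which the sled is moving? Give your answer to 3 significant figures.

9.92 s

Phase 1 (decelerating): v₀ = 12.5 m/s, a = -3.3 m/s².
v² = v₀² + 2aΔx = 12.5² + 2·-3.3·15 = 57.2 → v = 7.57 m/s
t = (v − v₀)/a = (7.57 − 12.5)/-3.3 = 1.50 s

Phase 2 (accelerating): v₀ = 7.57 m/s, a = 2.4 m/s².
v² = v₀² + 2aΔx = 7.57² + 2·2.4·46 = 278 → v = 16.7 m/s
t = (v − v₀)/a = (16.7 − 7.57)/2.4 = 3.80 s

Phase 3 (decelerating): v₀ = 16.7 m/s, a = -3.6 m/s².
v = v₀ + at → t = (0 − 16.7) / -3.6 = 4.63 s
v² = v₀² + 2aΔx → Δx = (0² − 16.7²)/(2·-3.6) = 38.6 m
Total time = 1.50 + 3.80 + 4.63 = 9.92 s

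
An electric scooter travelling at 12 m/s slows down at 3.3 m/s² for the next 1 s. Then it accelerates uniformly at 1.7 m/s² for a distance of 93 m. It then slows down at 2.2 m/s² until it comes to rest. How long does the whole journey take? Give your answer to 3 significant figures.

Phase 1 (decelerating): v₀ = 12.0 m/s, a = -3.3 m/s².
v = v₀ + at = 12.0 + (-3.3)(1) = 8.70 m/s
Δx = v₀t + ½at² = 12.0·1 + 0.5·-3.3·1² = 10.3 m

Phase 2 (accelerating): v₀ = 8.70 m/s, a = 1.7 m/s².
v² = v₀² + 2aΔx = 8.70² + 2·1.7·93 = 392 → v = 19.8 m/s
t = (v − v₀)/a = (19.8 − 8.70)/1.7 = 6.53 s

Phase 3 (decelerating): v₀ = 19.8 m/s, a = -2.2 m/s².
v = v₀ + at → t = (0 − 19.8) / -2.2 = 9.00 s
v² = v₀² + 2aΔx → Δx = (0² − 19.8²)/(2·-2.2) = 89.1 m
Total time = 1.00 + 6.53 + 9.00 = 16.5 s

16.5 s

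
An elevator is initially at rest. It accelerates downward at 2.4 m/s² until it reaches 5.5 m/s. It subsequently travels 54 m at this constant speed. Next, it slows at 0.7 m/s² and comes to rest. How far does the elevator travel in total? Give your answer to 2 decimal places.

81.91 m

Phase 1 (accelerating): v₀ = 0 m/s, a = 2.4 m/s².
v = v₀ + at → t = (5.5 − 0) / 2.4 = 2.29 s
v² = v₀² + 2aΔx → Δx = (5.5² − 0²)/(2·2.4) = 6.30 m

Phase 2 (constant speed): v₀ = 5.50 m/s, a = 0 m/s².
Constant speed: t = d/v = 54/5.50 = 9.82 s

Phase 3 (decelerating): v₀ = 5.50 m/s, a = -0.7 m/s².
v = v₀ + at → t = (0 − 5.50) / -0.7 = 7.86 s
v² = v₀² + 2aΔx → Δx = (0² − 5.50²)/(2·-0.7) = 21.6 m
Total distance = 6.30 + 54.0 + 21.6 = 81.9 m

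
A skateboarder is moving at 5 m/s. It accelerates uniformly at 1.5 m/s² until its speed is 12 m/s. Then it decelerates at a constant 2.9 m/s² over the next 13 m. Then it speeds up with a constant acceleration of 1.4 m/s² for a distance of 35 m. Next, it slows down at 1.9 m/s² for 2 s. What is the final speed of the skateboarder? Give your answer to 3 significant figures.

9.11 m/s

Phase 1 (accelerating): v₀ = 5.00 m/s, a = 1.5 m/s².
v = v₀ + at → t = (12 − 5.00) / 1.5 = 4.67 s
v² = v₀² + 2aΔx → Δx = (12² − 5.00²)/(2·1.5) = 39.7 m

Phase 2 (decelerating): v₀ = 12.0 m/s, a = -2.9 m/s².
v² = v₀² + 2aΔx = 12.0² + 2·-2.9·13 = 68.6 → v = 8.28 m/s
t = (v − v₀)/a = (8.28 − 12.0)/-2.9 = 1.28 s

Phase 3 (accelerating): v₀ = 8.28 m/s, a = 1.4 m/s².
v² = v₀² + 2aΔx = 8.28² + 2·1.4·35 = 167 → v = 12.9 m/s
t = (v − v₀)/a = (12.9 − 8.28)/1.4 = 3.30 s

Phase 4 (decelerating): v₀ = 12.9 m/s, a = -1.9 m/s².
v = v₀ + at = 12.9 + (-1.9)(2) = 9.11 m/s
Δx = v₀t + ½at² = 12.9·2 + 0.5·-1.9·2² = 22.0 m
Final speed = 9.11 m/s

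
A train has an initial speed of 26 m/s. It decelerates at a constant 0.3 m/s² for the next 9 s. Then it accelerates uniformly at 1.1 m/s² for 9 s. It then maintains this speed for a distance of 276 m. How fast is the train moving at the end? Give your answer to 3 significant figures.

33.2 m/s

Phase 1 (decelerating): v₀ = 26.0 m/s, a = -0.3 m/s².
v = v₀ + at = 26.0 + (-0.3)(9) = 23.3 m/s
Δx = v₀t + ½at² = 26.0·9 + 0.5·-0.3·9² = 222 m

Phase 2 (accelerating): v₀ = 23.3 m/s, a = 1.1 m/s².
v = v₀ + at = 23.3 + (1.1)(9) = 33.2 m/s
Δx = v₀t + ½at² = 23.3·9 + 0.5·1.1·9² = 254 m

Phase 3 (constant speed): v₀ = 33.2 m/s, a = 0 m/s².
Constant speed: t = d/v = 276/33.2 = 8.31 s
Final speed = 33.2 m/s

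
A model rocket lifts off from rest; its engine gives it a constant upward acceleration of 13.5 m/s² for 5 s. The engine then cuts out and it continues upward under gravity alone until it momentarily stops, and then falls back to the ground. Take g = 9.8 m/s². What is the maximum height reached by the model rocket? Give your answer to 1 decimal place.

Phase 1 (powered ascent): v₀ = 0 m/s, a = 13.5 m/s².
v = v₀ + at = 0 + (13.5)(5) = 67.5 m/s
Δx = v₀t + ½at² = 0·5 + 0.5·13.5·5² = 169 m

Phase 2 (coasting upward): v₀ = 67.5 m/s, a = -9.8 m/s².
v = v₀ + at → t = (0 − 67.5) / -9.8 = 6.89 s
v² = v₀² + 2aΔx → Δx = (0² − 67.5²)/(2·-9.8) = 232 m
Maximum height = 169 + 232 = 401 m

401.2 m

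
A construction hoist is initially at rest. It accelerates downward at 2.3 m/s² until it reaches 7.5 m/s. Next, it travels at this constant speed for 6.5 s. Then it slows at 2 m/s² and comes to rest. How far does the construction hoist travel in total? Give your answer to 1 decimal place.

Phase 1 (accelerating): v₀ = 0 m/s, a = 2.3 m/s².
v = v₀ + at → t = (7.5 − 0) / 2.3 = 3.26 s
v² = v₀² + 2aΔx → Δx = (7.5² − 0²)/(2·2.3) = 12.2 m

Phase 2 (constant speed): v₀ = 7.50 m/s, a = 0 m/s².
v = v₀ + at = 7.50 + (0)(6.5) = 7.50 m/s
Δx = v₀t + ½at² = 7.50·6.5 + 0.5·0·6.5² = 48.8 m

Phase 3 (decelerating): v₀ = 7.50 m/s, a = -2 m/s².
v = v₀ + at → t = (0 − 7.50) / -2 = 3.75 s
v² = v₀² + 2aΔx → Δx = (0² − 7.50²)/(2·-2) = 14.1 m
Total distance = 12.2 + 48.8 + 14.1 = 75.0 m

75.0 m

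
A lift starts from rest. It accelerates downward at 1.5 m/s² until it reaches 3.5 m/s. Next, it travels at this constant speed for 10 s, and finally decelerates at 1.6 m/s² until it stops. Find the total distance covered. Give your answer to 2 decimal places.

Phase 1 (accelerating): v₀ = 0 m/s, a = 1.5 m/s².
v = v₀ + at → t = (3.5 − 0) / 1.5 = 2.33 s
v² = v₀² + 2aΔx → Δx = (3.5² − 0²)/(2·1.5) = 4.08 m

Phase 2 (constant speed): v₀ = 3.50 m/s, a = 0 m/s².
v = v₀ + at = 3.50 + (0)(10) = 3.50 m/s
Δx = v₀t + ½at² = 3.50·10 + 0.5·0·10² = 35.0 m

Phase 3 (decelerating): v₀ = 3.50 m/s, a = -1.6 m/s².
v = v₀ + at → t = (0 − 3.50) / -1.6 = 2.19 s
v² = v₀² + 2aΔx → Δx = (0² − 3.50²)/(2·-1.6) = 3.83 m
Total distance = 4.08 + 35.0 + 3.83 = 42.9 m

42.91 m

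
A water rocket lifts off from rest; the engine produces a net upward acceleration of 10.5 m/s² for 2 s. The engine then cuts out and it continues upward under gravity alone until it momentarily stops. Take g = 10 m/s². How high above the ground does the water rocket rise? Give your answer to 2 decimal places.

Phase 1 (powered ascent): v₀ = 0 m/s, a = 10.5 m/s².
v = v₀ + at = 0 + (10.5)(2) = 21.0 m/s
Δx = v₀t + ½at² = 0·2 + 0.5·10.5·2² = 21.0 m

Phase 2 (coasting upward): v₀ = 21.0 m/s, a = -10 m/s².
v = v₀ + at → t = (0 − 21.0) / -10 = 2.10 s
v² = v₀² + 2aΔx → Δx = (0² − 21.0²)/(2·-10) = 22.1 m
Maximum height = 21.0 + 22.1 = 43.0 m

43.05 m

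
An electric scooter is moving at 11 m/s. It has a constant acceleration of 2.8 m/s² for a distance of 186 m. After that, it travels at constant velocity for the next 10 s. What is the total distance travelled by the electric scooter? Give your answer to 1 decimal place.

527.0 m

Phase 1 (accelerating): v₀ = 11.0 m/s, a = 2.8 m/s².
v² = v₀² + 2aΔx = 11.0² + 2·2.8·186 = 1160 → v = 34.1 m/s
t = (v − v₀)/a = (34.1 − 11.0)/2.8 = 8.25 s

Phase 2 (constant speed): v₀ = 34.1 m/s, a = 0 m/s².
v = v₀ + at = 34.1 + (0)(10) = 34.1 m/s
Δx = v₀t + ½at² = 34.1·10 + 0.5·0·10² = 341 m
Total distance = 186 + 341 = 527 m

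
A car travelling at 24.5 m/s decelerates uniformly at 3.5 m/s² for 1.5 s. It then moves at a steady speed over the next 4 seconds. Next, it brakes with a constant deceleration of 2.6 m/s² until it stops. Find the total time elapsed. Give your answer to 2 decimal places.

Phase 1 (decelerating): v₀ = 24.5 m/s, a = -3.5 m/s².
v = v₀ + at = 24.5 + (-3.5)(1.5) = 19.2 m/s
Δx = v₀t + ½at² = 24.5·1.5 + 0.5·-3.5·1.5² = 32.8 m

Phase 2 (constant speed): v₀ = 19.2 m/s, a = 0 m/s².
v = v₀ + at = 19.2 + (0)(4) = 19.2 m/s
Δx = v₀t + ½at² = 19.2·4 + 0.5·0·4² = 77.0 m

Phase 3 (decelerating): v₀ = 19.2 m/s, a = -2.6 m/s².
v = v₀ + at → t = (0 − 19.2) / -2.6 = 7.40 s
v² = v₀² + 2aΔx → Δx = (0² − 19.2²)/(2·-2.6) = 71.3 m
Total time = 1.50 + 4.00 + 7.40 = 12.9 s

12.90 s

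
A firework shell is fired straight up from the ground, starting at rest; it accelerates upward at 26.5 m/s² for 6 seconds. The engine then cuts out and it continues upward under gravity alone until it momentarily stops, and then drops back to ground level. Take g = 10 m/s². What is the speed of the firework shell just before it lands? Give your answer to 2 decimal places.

186.60 m/s

Phase 1 (powered ascent): v₀ = 0 m/s, a = 26.5 m/s².
v = v₀ + at = 0 + (26.5)(6) = 159 m/s
Δx = v₀t + ½at² = 0·6 + 0.5·26.5·6² = 477 m

Phase 2 (coasting upward): v₀ = 159 m/s, a = -10 m/s².
v = v₀ + at → t = (0 − 159) / -10 = 15.9 s
v² = v₀² + 2aΔx → Δx = (0² − 159²)/(2·-10) = 1260 m

Phase 3 (free fall): v₀ = 0 m/s, a = -10 m/s².
Falls 1740 m from rest: t = √(2·1740/10) = 18.7 s; v = g·t = 187 m/s.
Impact speed = 187 m/s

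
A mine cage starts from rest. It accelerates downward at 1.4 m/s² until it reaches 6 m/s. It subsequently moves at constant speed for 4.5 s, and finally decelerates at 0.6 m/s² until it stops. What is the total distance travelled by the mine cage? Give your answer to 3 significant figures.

69.9 m

Phase 1 (accelerating): v₀ = 0 m/s, a = 1.4 m/s².
v = v₀ + at → t = (6 − 0) / 1.4 = 4.29 s
v² = v₀² + 2aΔx → Δx = (6² − 0²)/(2·1.4) = 12.9 m

Phase 2 (constant speed): v₀ = 6.00 m/s, a = 0 m/s².
v = v₀ + at = 6.00 + (0)(4.5) = 6.00 m/s
Δx = v₀t + ½at² = 6.00·4.5 + 0.5·0·4.5² = 27.0 m

Phase 3 (decelerating): v₀ = 6.00 m/s, a = -0.6 m/s².
v = v₀ + at → t = (0 − 6.00) / -0.6 = 10.0 s
v² = v₀² + 2aΔx → Δx = (0² − 6.00²)/(2·-0.6) = 30.0 m
Total distance = 12.9 + 27.0 + 30.0 = 69.9 m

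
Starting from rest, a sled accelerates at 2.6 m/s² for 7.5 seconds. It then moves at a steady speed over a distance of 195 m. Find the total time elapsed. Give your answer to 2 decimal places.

Phase 1 (accelerating): v₀ = 0 m/s, a = 2.6 m/s².
v = v₀ + at = 0 + (2.6)(7.5) = 19.5 m/s
Δx = v₀t + ½at² = 0·7.5 + 0.5·2.6·7.5² = 73.1 m

Phase 2 (constant speed): v₀ = 19.5 m/s, a = 0 m/s².
Constant speed: t = d/v = 195/19.5 = 10.0 s
Total time = 7.50 + 10.0 = 17.5 s

17.50 s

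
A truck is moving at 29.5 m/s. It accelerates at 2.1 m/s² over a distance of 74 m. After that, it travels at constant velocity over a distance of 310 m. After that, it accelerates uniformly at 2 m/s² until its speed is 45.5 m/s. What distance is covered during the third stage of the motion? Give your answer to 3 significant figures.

Phase 1 (accelerating): v₀ = 29.5 m/s, a = 2.1 m/s².
v² = v₀² + 2aΔx = 29.5² + 2·2.1·74 = 1180 → v = 34.4 m/s
t = (v − v₀)/a = (34.4 − 29.5)/2.1 = 2.32 s

Phase 2 (constant speed): v₀ = 34.4 m/s, a = 0 m/s².
Constant speed: t = d/v = 310/34.4 = 9.02 s

Phase 3 (accelerating): v₀ = 34.4 m/s, a = 2 m/s².
v = v₀ + at → t = (45.5 − 34.4) / 2 = 5.57 s
v² = v₀² + 2aΔx → Δx = (45.5² − 34.4²)/(2·2) = 222 m
Distance in phase 3 = 222 m

222 m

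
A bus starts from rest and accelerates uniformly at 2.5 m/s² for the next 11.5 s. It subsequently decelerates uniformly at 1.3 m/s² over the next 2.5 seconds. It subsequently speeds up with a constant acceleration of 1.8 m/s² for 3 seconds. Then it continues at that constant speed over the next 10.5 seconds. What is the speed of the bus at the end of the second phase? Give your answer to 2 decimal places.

Phase 1 (accelerating): v₀ = 0 m/s, a = 2.5 m/s².
v = v₀ + at = 0 + (2.5)(11.5) = 28.8 m/s
Δx = v₀t + ½at² = 0·11.5 + 0.5·2.5·11.5² = 165 m

Phase 2 (decelerating): v₀ = 28.8 m/s, a = -1.3 m/s².
v = v₀ + at = 28.8 + (-1.3)(2.5) = 25.5 m/s
Δx = v₀t + ½at² = 28.8·2.5 + 0.5·-1.3·2.5² = 67.8 m
Speed at end of phase 2 = 25.5 m/s

25.50 m/s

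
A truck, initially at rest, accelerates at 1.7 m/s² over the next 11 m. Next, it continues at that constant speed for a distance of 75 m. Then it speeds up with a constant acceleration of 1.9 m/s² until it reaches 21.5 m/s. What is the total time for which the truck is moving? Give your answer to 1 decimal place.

24.0 s

Phase 1 (accelerating): v₀ = 0 m/s, a = 1.7 m/s².
v² = v₀² + 2aΔx = 0² + 2·1.7·11 = 37.4 → v = 6.12 m/s
t = (v − v₀)/a = (6.12 − 0)/1.7 = 3.60 s

Phase 2 (constant speed): v₀ = 6.12 m/s, a = 0 m/s².
Constant speed: t = d/v = 75/6.12 = 12.3 s

Phase 3 (accelerating): v₀ = 6.12 m/s, a = 1.9 m/s².
v = v₀ + at → t = (21.5 − 6.12) / 1.9 = 8.10 s
v² = v₀² + 2aΔx → Δx = (21.5² − 6.12²)/(2·1.9) = 112 m
Total time = 3.60 + 12.3 + 8.10 = 24.0 s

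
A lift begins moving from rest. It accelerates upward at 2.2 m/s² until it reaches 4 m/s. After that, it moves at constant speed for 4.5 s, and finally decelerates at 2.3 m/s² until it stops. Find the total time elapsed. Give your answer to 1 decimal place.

Phase 1 (accelerating): v₀ = 0 m/s, a = 2.2 m/s².
v = v₀ + at → t = (4 − 0) / 2.2 = 1.82 s
v² = v₀² + 2aΔx → Δx = (4² − 0²)/(2·2.2) = 3.64 m

Phase 2 (constant speed): v₀ = 4.00 m/s, a = 0 m/s².
v = v₀ + at = 4.00 + (0)(4.5) = 4.00 m/s
Δx = v₀t + ½at² = 4.00·4.5 + 0.5·0·4.5² = 18.0 m

Phase 3 (decelerating): v₀ = 4.00 m/s, a = -2.3 m/s².
v = v₀ + at → t = (0 − 4.00) / -2.3 = 1.74 s
v² = v₀² + 2aΔx → Δx = (0² − 4.00²)/(2·-2.3) = 3.48 m
Total time = 1.82 + 4.50 + 1.74 = 8.06 s

8.1 s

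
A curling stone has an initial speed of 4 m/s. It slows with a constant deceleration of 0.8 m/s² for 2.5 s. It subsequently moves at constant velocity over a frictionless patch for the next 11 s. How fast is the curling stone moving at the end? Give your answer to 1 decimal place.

Phase 1 (decelerating): v₀ = 4.00 m/s, a = -0.8 m/s².
v = v₀ + at = 4.00 + (-0.8)(2.5) = 2.00 m/s
Δx = v₀t + ½at² = 4.00·2.5 + 0.5·-0.8·2.5² = 7.50 m

Phase 2 (constant speed): v₀ = 2.00 m/s, a = 0 m/s².
v = v₀ + at = 2.00 + (0)(11) = 2.00 m/s
Δx = v₀t + ½at² = 2.00·11 + 0.5·0·11² = 22.0 m
Final speed = 2.00 m/s

2.0 m/s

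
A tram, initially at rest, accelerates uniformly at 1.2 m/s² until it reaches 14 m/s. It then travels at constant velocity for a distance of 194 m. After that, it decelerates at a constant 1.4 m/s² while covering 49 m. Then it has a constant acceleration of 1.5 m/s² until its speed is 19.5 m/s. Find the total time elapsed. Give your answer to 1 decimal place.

Phase 1 (accelerating): v₀ = 0 m/s, a = 1.2 m/s².
v = v₀ + at → t = (14 − 0) / 1.2 = 11.7 s
v² = v₀² + 2aΔx → Δx = (14² − 0²)/(2·1.2) = 81.7 m

Phase 2 (constant speed): v₀ = 14.0 m/s, a = 0 m/s².
Constant speed: t = d/v = 194/14.0 = 13.9 s

Phase 3 (decelerating): v₀ = 14.0 m/s, a = -1.4 m/s².
v² = v₀² + 2aΔx = 14.0² + 2·-1.4·49 = 58.8 → v = 7.67 m/s
t = (v − v₀)/a = (7.67 − 14.0)/-1.4 = 4.52 s

Phase 4 (accelerating): v₀ = 7.67 m/s, a = 1.5 m/s².
v = v₀ + at → t = (19.5 − 7.67) / 1.5 = 7.89 s
v² = v₀² + 2aΔx → Δx = (19.5² − 7.67²)/(2·1.5) = 107 m
Total time = 11.7 + 13.9 + 4.52 + 7.89 = 37.9 s

37.9 s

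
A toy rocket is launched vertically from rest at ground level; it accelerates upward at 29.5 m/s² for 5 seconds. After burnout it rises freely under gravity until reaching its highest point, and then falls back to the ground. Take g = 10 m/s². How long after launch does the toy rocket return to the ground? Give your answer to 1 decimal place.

36.8 s

Phase 1 (powered ascent): v₀ = 0 m/s, a = 29.5 m/s².
v = v₀ + at = 0 + (29.5)(5) = 148 m/s
Δx = v₀t + ½at² = 0·5 + 0.5·29.5·5² = 369 m

Phase 2 (coasting upward): v₀ = 148 m/s, a = -10 m/s².
v = v₀ + at → t = (0 − 148) / -10 = 14.8 s
v² = v₀² + 2aΔx → Δx = (0² − 148²)/(2·-10) = 1090 m

Phase 3 (free fall): v₀ = 0 m/s, a = -10 m/s².
Falls 1460 m from rest: t = √(2·1460/10) = 17.1 s; v = g·t = 171 m/s.
Total time = 5.00 + 14.8 + 17.1 = 36.8 s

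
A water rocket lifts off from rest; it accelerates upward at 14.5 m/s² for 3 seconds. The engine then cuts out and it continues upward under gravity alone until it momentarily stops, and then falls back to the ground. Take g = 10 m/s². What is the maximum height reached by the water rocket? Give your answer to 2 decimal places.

Phase 1 (powered ascent): v₀ = 0 m/s, a = 14.5 m/s².
v = v₀ + at = 0 + (14.5)(3) = 43.5 m/s
Δx = v₀t + ½at² = 0·3 + 0.5·14.5·3² = 65.2 m

Phase 2 (coasting upward): v₀ = 43.5 m/s, a = -10 m/s².
v = v₀ + at → t = (0 − 43.5) / -10 = 4.35 s
v² = v₀² + 2aΔx → Δx = (0² − 43.5²)/(2·-10) = 94.6 m
Maximum height = 65.2 + 94.6 = 160 m

159.86 m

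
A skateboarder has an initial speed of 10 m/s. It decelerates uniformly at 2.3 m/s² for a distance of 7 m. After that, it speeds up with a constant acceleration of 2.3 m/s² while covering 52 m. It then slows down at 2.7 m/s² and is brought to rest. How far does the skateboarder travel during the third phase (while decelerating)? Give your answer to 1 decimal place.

Phase 1 (decelerating): v₀ = 10.0 m/s, a = -2.3 m/s².
v² = v₀² + 2aΔx = 10.0² + 2·-2.3·7 = 67.8 → v = 8.23 m/s
t = (v − v₀)/a = (8.23 − 10.0)/-2.3 = 0.768 s

Phase 2 (accelerating): v₀ = 8.23 m/s, a = 2.3 m/s².
v² = v₀² + 2aΔx = 8.23² + 2·2.3·52 = 307 → v = 17.5 m/s
t = (v − v₀)/a = (17.5 − 8.23)/2.3 = 4.04 s

Phase 3 (decelerating): v₀ = 17.5 m/s, a = -2.7 m/s².
v = v₀ + at → t = (0 − 17.5) / -2.7 = 6.49 s
v² = v₀² + 2aΔx → Δx = (0² − 17.5²)/(2·-2.7) = 56.9 m
Distance in phase 3 = 56.9 m

56.9 m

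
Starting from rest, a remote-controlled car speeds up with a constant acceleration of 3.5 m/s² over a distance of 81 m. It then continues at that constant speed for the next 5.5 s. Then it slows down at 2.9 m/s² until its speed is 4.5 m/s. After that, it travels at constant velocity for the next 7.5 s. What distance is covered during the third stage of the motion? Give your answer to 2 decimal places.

Phase 1 (accelerating): v₀ = 0 m/s, a = 3.5 m/s².
v² = v₀² + 2aΔx = 0² + 2·3.5·81 = 567 → v = 23.8 m/s
t = (v − v₀)/a = (23.8 − 0)/3.5 = 6.80 s

Phase 2 (constant speed): v₀ = 23.8 m/s, a = 0 m/s².
v = v₀ + at = 23.8 + (0)(5.5) = 23.8 m/s
Δx = v₀t + ½at² = 23.8·5.5 + 0.5·0·5.5² = 131 m

Phase 3 (decelerating): v₀ = 23.8 m/s, a = -2.9 m/s².
v = v₀ + at → t = (4.5 − 23.8) / -2.9 = 6.66 s
v² = v₀² + 2aΔx → Δx = (4.5² − 23.8²)/(2·-2.9) = 94.3 m
Distance in phase 3 = 94.3 m

94.27 m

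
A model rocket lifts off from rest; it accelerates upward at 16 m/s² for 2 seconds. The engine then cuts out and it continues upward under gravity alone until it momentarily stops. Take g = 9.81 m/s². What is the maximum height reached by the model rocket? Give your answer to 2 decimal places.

Phase 1 (powered ascent): v₀ = 0 m/s, a = 16 m/s².
v = v₀ + at = 0 + (16)(2) = 32.0 m/s
Δx = v₀t + ½at² = 0·2 + 0.5·16·2² = 32.0 m

Phase 2 (coasting upward): v₀ = 32.0 m/s, a = -9.81 m/s².
v = v₀ + at → t = (0 − 32.0) / -9.81 = 3.26 s
v² = v₀² + 2aΔx → Δx = (0² − 32.0²)/(2·-9.81) = 52.2 m
Maximum height = 32.0 + 52.2 = 84.2 m

84.19 m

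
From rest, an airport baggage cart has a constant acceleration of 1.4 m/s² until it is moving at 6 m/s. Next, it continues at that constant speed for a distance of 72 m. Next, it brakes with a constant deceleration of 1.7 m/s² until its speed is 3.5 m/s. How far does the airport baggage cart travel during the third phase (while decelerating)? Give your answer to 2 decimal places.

6.99 m

Phase 1 (accelerating): v₀ = 0 m/s, a = 1.4 m/s².
v = v₀ + at → t = (6 − 0) / 1.4 = 4.29 s
v² = v₀² + 2aΔx → Δx = (6² − 0²)/(2·1.4) = 12.9 m

Phase 2 (constant speed): v₀ = 6.00 m/s, a = 0 m/s².
Constant speed: t = d/v = 72/6.00 = 12.0 s

Phase 3 (decelerating): v₀ = 6.00 m/s, a = -1.7 m/s².
v = v₀ + at → t = (3.5 − 6.00) / -1.7 = 1.47 s
v² = v₀² + 2aΔx → Δx = (3.5² − 6.00²)/(2·-1.7) = 6.99 m
Distance in phase 3 = 6.99 m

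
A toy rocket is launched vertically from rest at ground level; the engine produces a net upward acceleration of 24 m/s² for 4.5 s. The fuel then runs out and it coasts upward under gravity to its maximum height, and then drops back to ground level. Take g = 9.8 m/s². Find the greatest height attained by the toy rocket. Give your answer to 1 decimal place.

Phase 1 (powered ascent): v₀ = 0 m/s, a = 24 m/s².
v = v₀ + at = 0 + (24)(4.5) = 108 m/s
Δx = v₀t + ½at² = 0·4.5 + 0.5·24·4.5² = 243 m

Phase 2 (coasting upward): v₀ = 108 m/s, a = -9.8 m/s².
v = v₀ + at → t = (0 − 108) / -9.8 = 11.0 s
v² = v₀² + 2aΔx → Δx = (0² − 108²)/(2·-9.8) = 595 m
Maximum height = 243 + 595 = 838 m

838.1 m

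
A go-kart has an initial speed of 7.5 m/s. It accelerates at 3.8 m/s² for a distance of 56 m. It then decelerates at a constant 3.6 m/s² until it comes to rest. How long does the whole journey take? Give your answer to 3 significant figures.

9.90 s

Phase 1 (accelerating): v₀ = 7.50 m/s, a = 3.8 m/s².
v² = v₀² + 2aΔx = 7.50² + 2·3.8·56 = 482 → v = 22.0 m/s
t = (v − v₀)/a = (22.0 − 7.50)/3.8 = 3.80 s

Phase 2 (decelerating): v₀ = 22.0 m/s, a = -3.6 m/s².
v = v₀ + at → t = (0 − 22.0) / -3.6 = 6.10 s
v² = v₀² + 2aΔx → Δx = (0² − 22.0²)/(2·-3.6) = 66.9 m
Total time = 3.80 + 6.10 = 9.90 s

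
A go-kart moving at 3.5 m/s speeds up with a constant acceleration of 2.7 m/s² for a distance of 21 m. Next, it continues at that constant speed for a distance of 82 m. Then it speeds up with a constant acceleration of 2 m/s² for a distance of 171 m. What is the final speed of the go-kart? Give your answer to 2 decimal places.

Phase 1 (accelerating): v₀ = 3.50 m/s, a = 2.7 m/s².
v² = v₀² + 2aΔx = 3.50² + 2·2.7·21 = 126 → v = 11.2 m/s
t = (v − v₀)/a = (11.2 − 3.50)/2.7 = 2.86 s

Phase 2 (constant speed): v₀ = 11.2 m/s, a = 0 m/s².
Constant speed: t = d/v = 82/11.2 = 7.32 s

Phase 3 (accelerating): v₀ = 11.2 m/s, a = 2 m/s².
v² = v₀² + 2aΔx = 11.2² + 2·2·171 = 810 → v = 28.5 m/s
t = (v − v₀)/a = (28.5 − 11.2)/2 = 8.62 s
Final speed = 28.5 m/s

28.45 m/s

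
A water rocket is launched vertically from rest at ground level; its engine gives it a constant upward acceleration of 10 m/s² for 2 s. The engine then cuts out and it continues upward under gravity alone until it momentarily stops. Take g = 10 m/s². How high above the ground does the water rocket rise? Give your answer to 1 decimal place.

Phase 1 (powered ascent): v₀ = 0 m/s, a = 10 m/s².
v = v₀ + at = 0 + (10)(2) = 20.0 m/s
Δx = v₀t + ½at² = 0·2 + 0.5·10·2² = 20.0 m

Phase 2 (coasting upward): v₀ = 20.0 m/s, a = -10 m/s².
v = v₀ + at → t = (0 − 20.0) / -10 = 2.00 s
v² = v₀² + 2aΔx → Δx = (0² − 20.0²)/(2·-10) = 20.0 m
Maximum height = 20.0 + 20.0 = 40.0 m

40.0 m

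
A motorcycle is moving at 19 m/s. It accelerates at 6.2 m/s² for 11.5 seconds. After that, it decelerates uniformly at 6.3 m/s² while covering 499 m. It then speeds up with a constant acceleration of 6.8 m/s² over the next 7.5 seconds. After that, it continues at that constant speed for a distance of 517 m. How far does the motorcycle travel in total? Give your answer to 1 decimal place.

Phase 1 (accelerating): v₀ = 19.0 m/s, a = 6.2 m/s².
v = v₀ + at = 19.0 + (6.2)(11.5) = 90.3 m/s
Δx = v₀t + ½at² = 19.0·11.5 + 0.5·6.2·11.5² = 628 m

Phase 2 (decelerating): v₀ = 90.3 m/s, a = -6.3 m/s².
v² = v₀² + 2aΔx = 90.3² + 2·-6.3·499 = 1870 → v = 43.2 m/s
t = (v − v₀)/a = (43.2 − 90.3)/-6.3 = 7.48 s

Phase 3 (accelerating): v₀ = 43.2 m/s, a = 6.8 m/s².
v = v₀ + at = 43.2 + (6.8)(7.5) = 94.2 m/s
Δx = v₀t + ½at² = 43.2·7.5 + 0.5·6.8·7.5² = 515 m

Phase 4 (constant speed): v₀ = 94.2 m/s, a = 0 m/s².
Constant speed: t = d/v = 517/94.2 = 5.49 s
Total distance = 628 + 499 + 515 + 517 = 2160 m

2159.8 m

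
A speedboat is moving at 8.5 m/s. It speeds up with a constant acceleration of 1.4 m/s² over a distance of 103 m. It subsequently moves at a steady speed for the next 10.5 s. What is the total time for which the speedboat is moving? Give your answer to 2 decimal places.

17.99 s

Phase 1 (accelerating): v₀ = 8.50 m/s, a = 1.4 m/s².
v² = v₀² + 2aΔx = 8.50² + 2·1.4·103 = 361 → v = 19.0 m/s
t = (v − v₀)/a = (19.0 − 8.50)/1.4 = 7.49 s

Phase 2 (constant speed): v₀ = 19.0 m/s, a = 0 m/s².
v = v₀ + at = 19.0 + (0)(10.5) = 19.0 m/s
Δx = v₀t + ½at² = 19.0·10.5 + 0.5·0·10.5² = 199 m
Total time = 7.49 + 10.5 = 18.0 s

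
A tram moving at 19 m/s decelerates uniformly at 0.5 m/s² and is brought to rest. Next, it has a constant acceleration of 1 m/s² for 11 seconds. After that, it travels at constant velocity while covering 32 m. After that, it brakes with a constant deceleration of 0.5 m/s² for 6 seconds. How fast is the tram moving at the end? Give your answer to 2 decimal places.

Phase 1 (decelerating): v₀ = 19.0 m/s, a = -0.5 m/s².
v = v₀ + at → t = (0 − 19.0) / -0.5 = 38.0 s
v² = v₀² + 2aΔx → Δx = (0² − 19.0²)/(2·-0.5) = 361 m

Phase 2 (accelerating): v₀ = 0 m/s, a = 1 m/s².
v = v₀ + at = 0 + (1)(11) = 11.0 m/s
Δx = v₀t + ½at² = 0·11 + 0.5·1·11² = 60.5 m

Phase 3 (constant speed): v₀ = 11.0 m/s, a = 0 m/s².
Constant speed: t = d/v = 32/11.0 = 2.91 s

Phase 4 (decelerating): v₀ = 11.0 m/s, a = -0.5 m/s².
v = v₀ + at = 11.0 + (-0.5)(6) = 8.00 m/s
Δx = v₀t + ½at² = 11.0·6 + 0.5·-0.5·6² = 57.0 m
Final speed = 8.00 m/s

8.00 m/s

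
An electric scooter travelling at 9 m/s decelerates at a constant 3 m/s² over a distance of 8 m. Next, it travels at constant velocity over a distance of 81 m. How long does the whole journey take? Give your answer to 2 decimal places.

Phase 1 (decelerating): v₀ = 9.00 m/s, a = -3 m/s².
v² = v₀² + 2aΔx = 9.00² + 2·-3·8 = 33.0 → v = 5.74 m/s
t = (v − v₀)/a = (5.74 − 9.00)/-3 = 1.09 s

Phase 2 (constant speed): v₀ = 5.74 m/s, a = 0 m/s².
Constant speed: t = d/v = 81/5.74 = 14.1 s
Total time = 1.09 + 14.1 = 15.2 s

15.19 s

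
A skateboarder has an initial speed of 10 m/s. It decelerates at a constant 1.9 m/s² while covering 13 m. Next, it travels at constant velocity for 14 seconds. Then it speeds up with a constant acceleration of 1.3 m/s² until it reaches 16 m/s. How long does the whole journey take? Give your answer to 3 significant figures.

Phase 1 (decelerating): v₀ = 10.0 m/s, a = -1.9 m/s².
v² = v₀² + 2aΔx = 10.0² + 2·-1.9·13 = 50.6 → v = 7.11 m/s
t = (v − v₀)/a = (7.11 − 10.0)/-1.9 = 1.52 s

Phase 2 (constant speed): v₀ = 7.11 m/s, a = 0 m/s².
v = v₀ + at = 7.11 + (0)(14) = 7.11 m/s
Δx = v₀t + ½at² = 7.11·14 + 0.5·0·14² = 99.6 m

Phase 3 (accelerating): v₀ = 7.11 m/s, a = 1.3 m/s².
v = v₀ + at → t = (16 − 7.11) / 1.3 = 6.84 s
v² = v₀² + 2aΔx → Δx = (16² − 7.11²)/(2·1.3) = 79.0 m
Total time = 1.52 + 14.0 + 6.84 = 22.4 s

22.4 s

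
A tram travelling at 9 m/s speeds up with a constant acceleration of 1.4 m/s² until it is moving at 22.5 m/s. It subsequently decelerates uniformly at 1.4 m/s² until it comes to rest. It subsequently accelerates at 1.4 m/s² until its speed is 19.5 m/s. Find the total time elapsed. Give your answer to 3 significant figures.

Phase 1 (accelerating): v₀ = 9.00 m/s, a = 1.4 m/s².
v = v₀ + at → t = (22.5 − 9.00) / 1.4 = 9.64 s
v² = v₀² + 2aΔx → Δx = (22.5² − 9.00²)/(2·1.4) = 152 m

Phase 2 (decelerating): v₀ = 22.5 m/s, a = -1.4 m/s².
v = v₀ + at → t = (0 − 22.5) / -1.4 = 16.1 s
v² = v₀² + 2aΔx → Δx = (0² − 22.5²)/(2·-1.4) = 181 m

Phase 3 (accelerating): v₀ = 0 m/s, a = 1.4 m/s².
v = v₀ + at → t = (19.5 − 0) / 1.4 = 13.9 s
v² = v₀² + 2aΔx → Δx = (19.5² − 0²)/(2·1.4) = 136 m
Total time = 9.64 + 16.1 + 13.9 = 39.6 s

39.6 s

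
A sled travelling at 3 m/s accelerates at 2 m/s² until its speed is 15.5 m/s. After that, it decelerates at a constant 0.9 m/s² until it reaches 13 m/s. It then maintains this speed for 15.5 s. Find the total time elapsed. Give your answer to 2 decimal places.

24.53 s

Phase 1 (accelerating): v₀ = 3.00 m/s, a = 2 m/s².
v = v₀ + at → t = (15.5 − 3.00) / 2 = 6.25 s
v² = v₀² + 2aΔx → Δx = (15.5² − 3.00²)/(2·2) = 57.8 m

Phase 2 (decelerating): v₀ = 15.5 m/s, a = -0.9 m/s².
v = v₀ + at → t = (13 − 15.5) / -0.9 = 2.78 s
v² = v₀² + 2aΔx → Δx = (13² − 15.5²)/(2·-0.9) = 39.6 m

Phase 3 (constant speed): v₀ = 13.0 m/s, a = 0 m/s².
v = v₀ + at = 13.0 + (0)(15.5) = 13.0 m/s
Δx = v₀t + ½at² = 13.0·15.5 + 0.5·0·15.5² = 202 m
Total time = 6.25 + 2.78 + 15.5 = 24.5 s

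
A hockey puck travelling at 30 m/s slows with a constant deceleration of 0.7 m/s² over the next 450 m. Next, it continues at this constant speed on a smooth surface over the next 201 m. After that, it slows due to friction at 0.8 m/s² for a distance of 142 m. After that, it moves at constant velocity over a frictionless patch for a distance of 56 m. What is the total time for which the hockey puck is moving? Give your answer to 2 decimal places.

52.54 s

Phase 1 (decelerating): v₀ = 30.0 m/s, a = -0.7 m/s².
v² = v₀² + 2aΔx = 30.0² + 2·-0.7·450 = 270 → v = 16.4 m/s
t = (v − v₀)/a = (16.4 − 30.0)/-0.7 = 19.4 s

Phase 2 (constant speed): v₀ = 16.4 m/s, a = 0 m/s².
Constant speed: t = d/v = 201/16.4 = 12.2 s

Phase 3 (decelerating): v₀ = 16.4 m/s, a = -0.8 m/s².
v² = v₀² + 2aΔx = 16.4² + 2·-0.8·142 = 42.8 → v = 6.54 m/s
t = (v − v₀)/a = (6.54 − 16.4)/-0.8 = 12.4 s

Phase 4 (constant speed): v₀ = 6.54 m/s, a = 0 m/s².
Constant speed: t = d/v = 56/6.54 = 8.56 s
Total time = 19.4 + 12.2 + 12.4 + 8.56 = 52.5 s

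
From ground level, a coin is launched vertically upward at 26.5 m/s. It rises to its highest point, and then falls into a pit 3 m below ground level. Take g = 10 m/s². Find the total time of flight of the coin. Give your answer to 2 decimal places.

Phase 1 (rising): v₀ = 26.5 m/s, a = -10 m/s².
v = v₀ + at → t = (0 − 26.5) / -10 = 2.65 s
v² = v₀² + 2aΔx → Δx = (0² − 26.5²)/(2·-10) = 35.1 m

Phase 2 (falling): v₀ = 0 m/s, a = -10 m/s².
Falls 38.1 m from rest: t = √(2·38.1/10) = 2.76 s; v = g·t = 27.6 m/s.
Total time = 2.65 + 2.76 = 5.41 s

5.41 s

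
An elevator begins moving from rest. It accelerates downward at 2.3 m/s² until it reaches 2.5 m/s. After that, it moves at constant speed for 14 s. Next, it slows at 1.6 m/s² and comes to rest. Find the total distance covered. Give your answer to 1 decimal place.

Phase 1 (accelerating): v₀ = 0 m/s, a = 2.3 m/s².
v = v₀ + at → t = (2.5 − 0) / 2.3 = 1.09 s
v² = v₀² + 2aΔx → Δx = (2.5² − 0²)/(2·2.3) = 1.36 m

Phase 2 (constant speed): v₀ = 2.50 m/s, a = 0 m/s².
v = v₀ + at = 2.50 + (0)(14) = 2.50 m/s
Δx = v₀t + ½at² = 2.50·14 + 0.5·0·14² = 35.0 m

Phase 3 (decelerating): v₀ = 2.50 m/s, a = -1.6 m/s².
v = v₀ + at → t = (0 − 2.50) / -1.6 = 1.56 s
v² = v₀² + 2aΔx → Δx = (0² − 2.50²)/(2·-1.6) = 1.95 m
Total distance = 1.36 + 35.0 + 1.95 = 38.3 m

38.3 m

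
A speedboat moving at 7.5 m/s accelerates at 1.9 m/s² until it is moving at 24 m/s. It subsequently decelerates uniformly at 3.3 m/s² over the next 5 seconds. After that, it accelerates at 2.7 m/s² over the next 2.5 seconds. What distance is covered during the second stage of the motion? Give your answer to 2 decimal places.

78.75 m

Phase 1 (accelerating): v₀ = 7.50 m/s, a = 1.9 m/s².
v = v₀ + at → t = (24 − 7.50) / 1.9 = 8.68 s
v² = v₀² + 2aΔx → Δx = (24² − 7.50²)/(2·1.9) = 137 m

Phase 2 (decelerating): v₀ = 24.0 m/s, a = -3.3 m/s².
v = v₀ + at = 24.0 + (-3.3)(5) = 7.50 m/s
Δx = v₀t + ½at² = 24.0·5 + 0.5·-3.3·5² = 78.8 m
Distance in phase 2 = 78.8 m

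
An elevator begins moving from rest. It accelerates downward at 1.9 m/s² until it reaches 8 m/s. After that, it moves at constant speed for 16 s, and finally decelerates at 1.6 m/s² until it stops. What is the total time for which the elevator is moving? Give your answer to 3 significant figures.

Phase 1 (accelerating): v₀ = 0 m/s, a = 1.9 m/s².
v = v₀ + at → t = (8 − 0) / 1.9 = 4.21 s
v² = v₀² + 2aΔx → Δx = (8² − 0²)/(2·1.9) = 16.8 m

Phase 2 (constant speed): v₀ = 8.00 m/s, a = 0 m/s².
v = v₀ + at = 8.00 + (0)(16) = 8.00 m/s
Δx = v₀t + ½at² = 8.00·16 + 0.5·0·16² = 128 m

Phase 3 (decelerating): v₀ = 8.00 m/s, a = -1.6 m/s².
v = v₀ + at → t = (0 − 8.00) / -1.6 = 5.00 s
v² = v₀² + 2aΔx → Δx = (0² − 8.00²)/(2·-1.6) = 20.0 m
Total time = 4.21 + 16.0 + 5.00 = 25.2 s

25.2 s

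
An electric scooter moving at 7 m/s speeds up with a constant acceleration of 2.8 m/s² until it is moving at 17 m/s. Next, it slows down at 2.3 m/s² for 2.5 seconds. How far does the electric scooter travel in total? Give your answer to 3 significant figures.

Phase 1 (accelerating): v₀ = 7.00 m/s, a = 2.8 m/s².
v = v₀ + at → t = (17 − 7.00) / 2.8 = 3.57 s
v² = v₀² + 2aΔx → Δx = (17² − 7.00²)/(2·2.8) = 42.9 m

Phase 2 (decelerating): v₀ = 17.0 m/s, a = -2.3 m/s².
v = v₀ + at = 17.0 + (-2.3)(2.5) = 11.2 m/s
Δx = v₀t + ½at² = 17.0·2.5 + 0.5·-2.3·2.5² = 35.3 m
Total distance = 42.9 + 35.3 = 78.2 m

78.2 m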